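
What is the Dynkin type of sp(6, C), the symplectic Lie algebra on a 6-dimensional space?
This is sp(6), which has dimension 6(6+1)/2 = 21 and rank 6/2 = 3. In the classification of classical Lie algebras, the symplectic algebra sp(2n) has type C_n; here n = 3, so the Dynkin diagram is a chain of 3 nodes with a double edge at one end; the terminal node there is the unique long simple root (C_3). Hence the type is C_3.

C_3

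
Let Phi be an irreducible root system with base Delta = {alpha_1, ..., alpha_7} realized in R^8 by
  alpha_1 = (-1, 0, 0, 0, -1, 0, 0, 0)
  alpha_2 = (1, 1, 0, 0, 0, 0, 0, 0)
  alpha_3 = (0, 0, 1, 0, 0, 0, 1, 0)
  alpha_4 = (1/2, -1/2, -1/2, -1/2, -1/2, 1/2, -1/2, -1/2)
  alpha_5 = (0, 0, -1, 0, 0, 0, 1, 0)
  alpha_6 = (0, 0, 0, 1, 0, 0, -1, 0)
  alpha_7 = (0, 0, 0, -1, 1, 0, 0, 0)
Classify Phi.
E_7

Compute the Cartan integers a_ij = 2(alpha_i, alpha_j)/(alpha_j, alpha_j); the resulting 7x7 Cartan matrix is
[[2, -1, 0, 0, 0, 0, -1], [-1, 2, 0, 0, 0, 0, 0], [0, 0, 2, -1, 0, -1, 0], [0, 0, -1, 2, 0, 0, 0], [0, 0, 0, 0, 2, -1, 0], [0, 0, -1, 0, -1, 2, -1], [-1, 0, 0, 0, 0, -1, 2]].
All simple roots have the same length, so the diagram is simply laced. The associated Dynkin diagram is a chain of 6 nodes with one extra node attached to the third node from one end (E_7), so the type is E_7.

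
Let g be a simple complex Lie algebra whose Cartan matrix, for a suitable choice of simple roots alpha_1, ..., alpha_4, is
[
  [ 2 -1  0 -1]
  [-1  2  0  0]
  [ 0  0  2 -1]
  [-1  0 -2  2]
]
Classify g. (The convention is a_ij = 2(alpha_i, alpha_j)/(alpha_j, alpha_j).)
B_4

The matrix has rank 4 with 2's on the diagonal. Reading the off-diagonal entries as Dynkin edges (a single edge where a_ij = a_ji = -1; a double or triple edge where a_ij * a_ji = 2 or 3), the diagram is a chain of 4 nodes with a double edge at one end; the terminal node there is the unique short simple root (B_4). One simple-root ordering that puts it in standard form is (alpha_2, alpha_1, alpha_4, alpha_3). So the algebra is type B_4, i.e. so(9).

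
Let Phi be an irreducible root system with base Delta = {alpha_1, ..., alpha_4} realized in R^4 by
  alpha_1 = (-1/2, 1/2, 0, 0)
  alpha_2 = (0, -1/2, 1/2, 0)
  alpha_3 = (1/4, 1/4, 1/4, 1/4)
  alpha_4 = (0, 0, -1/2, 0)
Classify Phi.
Compute the Cartan integers a_ij = 2(alpha_i, alpha_j)/(alpha_j, alpha_j); the resulting 4x4 Cartan matrix is
[[2, -1, 0, 0], [-1, 2, 0, -2], [0, 0, 2, -1], [0, -1, -1, 2]].
The roots have two lengths (squared-length ratio 2:1); the short ones are alpha_{3,4}. The associated Dynkin diagram is a chain of 4 nodes with a double edge between the middle two (F_4), so the type is F_4.

F_4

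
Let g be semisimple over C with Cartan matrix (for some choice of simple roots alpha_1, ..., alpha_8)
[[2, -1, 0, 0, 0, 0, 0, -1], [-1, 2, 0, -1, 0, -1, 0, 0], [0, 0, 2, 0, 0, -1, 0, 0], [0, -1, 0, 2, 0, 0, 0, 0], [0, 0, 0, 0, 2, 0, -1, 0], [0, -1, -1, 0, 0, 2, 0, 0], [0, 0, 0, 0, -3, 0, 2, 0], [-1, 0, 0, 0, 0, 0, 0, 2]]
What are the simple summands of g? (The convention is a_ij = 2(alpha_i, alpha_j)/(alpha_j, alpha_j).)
The diagram associated to this matrix has two connected components: the simple roots {alpha_1, alpha_2, alpha_3, alpha_4, alpha_6, alpha_8} form a chain of 5 nodes with one extra node attached to the third node from one end (E_6), and {alpha_5, alpha_7} form two nodes joined by a triple edge (G_2). A semisimple Lie algebra decomposes uniquely as the direct sum of simple ideals, one per connected component of its Dynkin diagram, so g ≅ E_6 ⊕ G_2 (dimension 78 + 14 = 92).

E6 ⊕ G2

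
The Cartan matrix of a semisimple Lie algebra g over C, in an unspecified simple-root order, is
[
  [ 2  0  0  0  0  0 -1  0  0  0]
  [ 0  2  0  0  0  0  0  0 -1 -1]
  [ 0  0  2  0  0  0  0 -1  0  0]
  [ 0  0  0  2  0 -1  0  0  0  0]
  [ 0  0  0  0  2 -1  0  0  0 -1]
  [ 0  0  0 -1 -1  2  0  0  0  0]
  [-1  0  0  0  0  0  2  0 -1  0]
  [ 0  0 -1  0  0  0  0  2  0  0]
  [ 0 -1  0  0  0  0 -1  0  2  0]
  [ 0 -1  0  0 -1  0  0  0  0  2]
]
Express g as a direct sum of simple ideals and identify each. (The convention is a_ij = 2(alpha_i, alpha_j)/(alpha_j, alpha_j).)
A_2 (sl(3)) + A_8 (sl(9))

The diagram associated to this matrix has two connected components: the simple roots {alpha_3, alpha_8} form a chain of 2 nodes with single edges (A_2), and {alpha_1, alpha_2, alpha_4, alpha_5, alpha_6, alpha_7, alpha_9, alpha_10} form a chain of 8 nodes with single edges (A_8). A semisimple Lie algebra decomposes uniquely as the direct sum of simple ideals, one per connected component of its Dynkin diagram, so g ≅ A_2 ⊕ A_8 (dimension 8 + 80 = 88).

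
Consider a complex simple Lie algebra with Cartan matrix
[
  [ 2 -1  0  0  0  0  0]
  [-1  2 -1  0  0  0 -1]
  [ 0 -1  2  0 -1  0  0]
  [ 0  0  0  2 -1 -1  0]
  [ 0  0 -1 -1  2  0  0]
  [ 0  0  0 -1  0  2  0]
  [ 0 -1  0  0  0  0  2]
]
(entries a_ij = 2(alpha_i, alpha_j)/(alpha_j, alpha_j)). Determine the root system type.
The matrix has rank 7 with 2's on the diagonal. Reading the off-diagonal entries as Dynkin edges (a single edge where a_ij = a_ji = -1; a double or triple edge where a_ij * a_ji = 2 or 3), the diagram is a chain of 5 nodes with a fork of two nodes at one end (D_7). One simple-root ordering that puts it in standard form is (alpha_6, alpha_4, alpha_5, alpha_3, alpha_2, alpha_7, alpha_1). So the algebra is type D_7, i.e. so(14).

D7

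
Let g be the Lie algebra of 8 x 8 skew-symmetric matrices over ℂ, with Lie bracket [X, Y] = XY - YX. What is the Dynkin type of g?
D_4 (so(8))

This is so(8) with 8 even, which has dimension 8(8-1)/2 = 28 and rank 8/2 = 4. In the classification of classical Lie algebras, the orthogonal algebra so(2n) in an even number of variables has type D_n; here n = 4, so the Dynkin diagram is a chain of 2 nodes with a fork of two nodes at one end (D_4). Hence the type is D_4.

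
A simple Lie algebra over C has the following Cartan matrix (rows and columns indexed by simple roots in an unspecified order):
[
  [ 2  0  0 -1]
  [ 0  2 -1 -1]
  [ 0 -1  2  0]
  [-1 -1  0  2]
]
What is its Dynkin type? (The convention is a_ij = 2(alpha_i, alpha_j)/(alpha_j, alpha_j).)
type A_4

The matrix has rank 4 with 2's on the diagonal. Reading the off-diagonal entries as Dynkin edges (a single edge where a_ij = a_ji = -1; a double or triple edge where a_ij * a_ji = 2 or 3), the diagram is a chain of 4 nodes with single edges (A_4). One simple-root ordering that puts it in standard form is (alpha_1, alpha_4, alpha_2, alpha_3). So the algebra is type A_4, i.e. sl(5).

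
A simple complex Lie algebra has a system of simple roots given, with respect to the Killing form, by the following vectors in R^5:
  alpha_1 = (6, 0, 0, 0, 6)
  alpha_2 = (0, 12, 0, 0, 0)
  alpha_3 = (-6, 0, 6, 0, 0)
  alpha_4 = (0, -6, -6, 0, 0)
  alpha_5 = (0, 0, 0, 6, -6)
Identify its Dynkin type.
Compute the Cartan integers a_ij = 2(alpha_i, alpha_j)/(alpha_j, alpha_j); the resulting 5x5 Cartan matrix is
[[2, 0, -1, 0, -1], [0, 2, 0, -2, 0], [-1, 0, 2, -1, 0], [0, -1, -1, 2, 0], [-1, 0, 0, 0, 2]].
The roots have two lengths (squared-length ratio 2:1); the short ones are alpha_{1,3,4,5}. The associated Dynkin diagram is a chain of 5 nodes with a double edge at one end; the terminal node there is the unique long simple root (C_5), so the type is C_5 (the algebra sp(10)).

C_5 (sp(10))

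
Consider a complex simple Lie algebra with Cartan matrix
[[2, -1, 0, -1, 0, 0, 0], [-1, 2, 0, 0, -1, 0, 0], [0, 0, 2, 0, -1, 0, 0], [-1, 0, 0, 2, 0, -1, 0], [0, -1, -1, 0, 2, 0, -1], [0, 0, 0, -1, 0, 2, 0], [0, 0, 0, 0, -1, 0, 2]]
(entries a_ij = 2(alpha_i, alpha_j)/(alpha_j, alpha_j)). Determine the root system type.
type D_7

The matrix has rank 7 with 2's on the diagonal. Reading the off-diagonal entries as Dynkin edges (a single edge where a_ij = a_ji = -1; a double or triple edge where a_ij * a_ji = 2 or 3), the diagram is a chain of 5 nodes with a fork of two nodes at one end (D_7). One simple-root ordering that puts it in standard form is (alpha_6, alpha_4, alpha_1, alpha_2, alpha_5, alpha_7, alpha_3). So the algebra is type D_7, i.e. so(14).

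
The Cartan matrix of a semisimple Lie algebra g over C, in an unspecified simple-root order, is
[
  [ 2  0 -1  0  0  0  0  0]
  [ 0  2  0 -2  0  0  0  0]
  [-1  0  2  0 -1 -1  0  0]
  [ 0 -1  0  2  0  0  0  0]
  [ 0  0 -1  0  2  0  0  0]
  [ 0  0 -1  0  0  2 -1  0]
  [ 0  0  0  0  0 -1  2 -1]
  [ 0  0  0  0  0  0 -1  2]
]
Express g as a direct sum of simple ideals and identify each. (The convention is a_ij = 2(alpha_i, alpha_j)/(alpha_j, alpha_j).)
B2 + D6

The diagram associated to this matrix has two connected components: the simple roots {alpha_2, alpha_4} form a chain of 2 nodes with a double edge at one end; the terminal node there is the unique short simple root (B_2), and {alpha_1, alpha_3, alpha_5, alpha_6, alpha_7, alpha_8} form a chain of 4 nodes with a fork of two nodes at one end (D_6). A semisimple Lie algebra decomposes uniquely as the direct sum of simple ideals, one per connected component of its Dynkin diagram, so g ≅ B_2 ⊕ D_6 (dimension 10 + 66 = 76).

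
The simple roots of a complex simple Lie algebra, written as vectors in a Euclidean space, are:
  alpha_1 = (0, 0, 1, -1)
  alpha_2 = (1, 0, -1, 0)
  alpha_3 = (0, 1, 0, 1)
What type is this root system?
A3

Compute the Cartan integers a_ij = 2(alpha_i, alpha_j)/(alpha_j, alpha_j); the resulting 3x3 Cartan matrix is
[[2, -1, -1], [-1, 2, 0], [-1, 0, 2]].
All simple roots have the same length, so the diagram is simply laced. The associated Dynkin diagram is a chain of 3 nodes with single edges (A_3), so the type is A_3 (the algebra sl(4)).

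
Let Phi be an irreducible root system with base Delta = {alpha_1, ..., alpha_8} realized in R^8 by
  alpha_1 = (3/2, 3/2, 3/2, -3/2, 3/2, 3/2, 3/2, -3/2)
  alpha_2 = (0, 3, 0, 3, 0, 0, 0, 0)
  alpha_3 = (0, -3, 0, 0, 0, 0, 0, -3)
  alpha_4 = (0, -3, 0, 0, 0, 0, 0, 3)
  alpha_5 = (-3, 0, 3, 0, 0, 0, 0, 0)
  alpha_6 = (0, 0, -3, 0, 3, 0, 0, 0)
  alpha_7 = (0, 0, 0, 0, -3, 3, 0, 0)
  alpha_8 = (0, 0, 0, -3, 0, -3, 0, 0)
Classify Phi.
Compute the Cartan integers a_ij = 2(alpha_i, alpha_j)/(alpha_j, alpha_j); the resulting 8x8 Cartan matrix is
[[2, 0, 0, -1, 0, 0, 0, 0], [0, 2, -1, -1, 0, 0, 0, -1], [0, -1, 2, 0, 0, 0, 0, 0], [-1, -1, 0, 2, 0, 0, 0, 0], [0, 0, 0, 0, 2, -1, 0, 0], [0, 0, 0, 0, -1, 2, -1, 0], [0, 0, 0, 0, 0, -1, 2, -1], [0, -1, 0, 0, 0, 0, -1, 2]].
All simple roots have the same length, so the diagram is simply laced. The associated Dynkin diagram is a chain of 7 nodes with one extra node attached to the third node from one end (E_8), so the type is E_8.

E_8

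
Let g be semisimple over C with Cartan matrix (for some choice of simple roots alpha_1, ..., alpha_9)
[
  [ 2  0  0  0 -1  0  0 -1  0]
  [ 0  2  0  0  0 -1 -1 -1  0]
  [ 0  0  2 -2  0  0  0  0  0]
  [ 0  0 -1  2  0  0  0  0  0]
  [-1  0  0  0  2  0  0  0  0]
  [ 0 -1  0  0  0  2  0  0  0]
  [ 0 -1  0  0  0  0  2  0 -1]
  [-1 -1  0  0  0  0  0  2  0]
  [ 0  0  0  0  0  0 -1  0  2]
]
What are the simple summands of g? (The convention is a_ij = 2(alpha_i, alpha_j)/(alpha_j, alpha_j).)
The diagram associated to this matrix has two connected components: the simple roots {alpha_3, alpha_4} form a chain of 2 nodes with a double edge at one end; the terminal node there is the unique short simple root (B_2), and {alpha_1, alpha_2, alpha_5, alpha_6, alpha_7, alpha_8, alpha_9} form a chain of 6 nodes with one extra node attached to the third node from one end (E_7). A semisimple Lie algebra decomposes uniquely as the direct sum of simple ideals, one per connected component of its Dynkin diagram, so g ≅ B_2 ⊕ E_7 (dimension 10 + 133 = 143).

type B_2 + type E_7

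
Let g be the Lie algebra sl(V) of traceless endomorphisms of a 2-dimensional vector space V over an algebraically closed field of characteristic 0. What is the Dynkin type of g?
This is sl(2), which has dimension 2^2 - 1 = 3 and rank 2 - 1 = 1 (a Cartan subalgebra is the diagonal traceless matrices). In the classification of classical Lie algebras, the special linear algebra sl(n+1) has type A_n; here n = 1, so the Dynkin diagram is a chain of 1 nodes with single edges (A_1). Hence the type is A_1.

type A_1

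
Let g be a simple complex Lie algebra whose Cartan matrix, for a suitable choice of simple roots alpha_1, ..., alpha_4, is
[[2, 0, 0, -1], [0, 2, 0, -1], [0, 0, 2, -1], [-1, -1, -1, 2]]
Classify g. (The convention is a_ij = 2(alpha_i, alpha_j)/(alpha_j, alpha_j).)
The matrix has rank 4 with 2's on the diagonal. Reading the off-diagonal entries as Dynkin edges (a single edge where a_ij = a_ji = -1; a double or triple edge where a_ij * a_ji = 2 or 3), the diagram is a chain of 2 nodes with a fork of two nodes at one end (D_4). One simple-root ordering that puts it in standard form is (alpha_2, alpha_4, alpha_3, alpha_1). So the algebra is type D_4, i.e. so(8).

D_4 (so(8))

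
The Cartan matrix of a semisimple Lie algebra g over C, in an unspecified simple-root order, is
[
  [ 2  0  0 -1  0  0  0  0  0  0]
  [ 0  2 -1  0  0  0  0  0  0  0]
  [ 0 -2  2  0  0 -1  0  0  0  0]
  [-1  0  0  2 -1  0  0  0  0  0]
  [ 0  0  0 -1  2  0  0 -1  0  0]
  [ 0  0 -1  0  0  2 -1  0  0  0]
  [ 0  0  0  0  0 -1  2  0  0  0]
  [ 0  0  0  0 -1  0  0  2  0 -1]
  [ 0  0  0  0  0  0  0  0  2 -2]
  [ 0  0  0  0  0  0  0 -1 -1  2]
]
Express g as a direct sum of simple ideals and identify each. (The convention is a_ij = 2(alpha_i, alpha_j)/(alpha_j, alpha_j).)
B_4 (so(9)) ⊕ C_6 (sp(12))

The diagram associated to this matrix has two connected components: the simple roots {alpha_2, alpha_3, alpha_6, alpha_7} form a chain of 4 nodes with a double edge at one end; the terminal node there is the unique short simple root (B_4), and {alpha_1, alpha_4, alpha_5, alpha_8, alpha_9, alpha_10} form a chain of 6 nodes with a double edge at one end; the terminal node there is the unique long simple root (C_6). A semisimple Lie algebra decomposes uniquely as the direct sum of simple ideals, one per connected component of its Dynkin diagram, so g ≅ B_4 ⊕ C_6 (dimension 36 + 78 = 114).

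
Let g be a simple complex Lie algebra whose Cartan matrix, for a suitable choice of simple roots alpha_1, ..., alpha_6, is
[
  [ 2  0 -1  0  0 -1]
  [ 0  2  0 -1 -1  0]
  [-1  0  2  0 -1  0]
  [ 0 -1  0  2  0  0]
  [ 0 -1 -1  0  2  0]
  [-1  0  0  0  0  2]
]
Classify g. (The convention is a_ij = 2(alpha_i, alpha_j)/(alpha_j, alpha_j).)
The matrix has rank 6 with 2's on the diagonal. Reading the off-diagonal entries as Dynkin edges (a single edge where a_ij = a_ji = -1; a double or triple edge where a_ij * a_ji = 2 or 3), the diagram is a chain of 6 nodes with single edges (A_6). One simple-root ordering that puts it in standard form is (alpha_6, alpha_1, alpha_3, alpha_5, alpha_2, alpha_4). So the algebra is type A_6, i.e. sl(7).

A_6 (sl(7))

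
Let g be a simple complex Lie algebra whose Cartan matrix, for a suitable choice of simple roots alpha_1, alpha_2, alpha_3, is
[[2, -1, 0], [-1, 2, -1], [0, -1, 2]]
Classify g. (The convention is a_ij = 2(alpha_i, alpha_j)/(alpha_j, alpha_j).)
A_3 (sl(4))

The matrix has rank 3 with 2's on the diagonal. Reading the off-diagonal entries as Dynkin edges (a single edge where a_ij = a_ji = -1; a double or triple edge where a_ij * a_ji = 2 or 3), the diagram is a chain of 3 nodes with single edges (A_3). One simple-root ordering that puts it in standard form is (alpha_3, alpha_2, alpha_1). So the algebra is type A_3, i.e. sl(4).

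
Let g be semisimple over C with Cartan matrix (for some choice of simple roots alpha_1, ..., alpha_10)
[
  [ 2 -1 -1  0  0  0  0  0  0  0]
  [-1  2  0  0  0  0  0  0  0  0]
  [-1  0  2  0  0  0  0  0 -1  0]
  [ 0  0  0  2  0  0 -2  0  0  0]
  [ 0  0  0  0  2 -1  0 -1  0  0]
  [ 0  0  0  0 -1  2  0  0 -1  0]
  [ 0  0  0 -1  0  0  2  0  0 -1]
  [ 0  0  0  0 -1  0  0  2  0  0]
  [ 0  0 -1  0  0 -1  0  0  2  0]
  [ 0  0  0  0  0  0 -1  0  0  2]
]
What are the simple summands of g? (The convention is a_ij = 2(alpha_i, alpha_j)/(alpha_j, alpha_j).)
The diagram associated to this matrix has two connected components: the simple roots {alpha_1, alpha_2, alpha_3, alpha_5, alpha_6, alpha_8, alpha_9} form a chain of 7 nodes with single edges (A_7), and {alpha_4, alpha_7, alpha_10} form a chain of 3 nodes with a double edge at one end; the terminal node there is the unique long simple root (C_3). A semisimple Lie algebra decomposes uniquely as the direct sum of simple ideals, one per connected component of its Dynkin diagram, so g ≅ A_7 ⊕ C_3 (dimension 63 + 21 = 84).

type A_7 ⊕ type C_3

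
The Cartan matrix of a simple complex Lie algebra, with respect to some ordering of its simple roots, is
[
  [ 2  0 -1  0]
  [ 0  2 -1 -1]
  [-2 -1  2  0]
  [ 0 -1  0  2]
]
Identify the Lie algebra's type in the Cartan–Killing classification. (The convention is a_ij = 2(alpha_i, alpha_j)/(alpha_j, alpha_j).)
B_4 (so(9))

The matrix has rank 4 with 2's on the diagonal. Reading the off-diagonal entries as Dynkin edges (a single edge where a_ij = a_ji = -1; a double or triple edge where a_ij * a_ji = 2 or 3), the diagram is a chain of 4 nodes with a double edge at one end; the terminal node there is the unique short simple root (B_4). One simple-root ordering that puts it in standard form is (alpha_4, alpha_2, alpha_3, alpha_1). So the algebra is type B_4, i.e. so(9).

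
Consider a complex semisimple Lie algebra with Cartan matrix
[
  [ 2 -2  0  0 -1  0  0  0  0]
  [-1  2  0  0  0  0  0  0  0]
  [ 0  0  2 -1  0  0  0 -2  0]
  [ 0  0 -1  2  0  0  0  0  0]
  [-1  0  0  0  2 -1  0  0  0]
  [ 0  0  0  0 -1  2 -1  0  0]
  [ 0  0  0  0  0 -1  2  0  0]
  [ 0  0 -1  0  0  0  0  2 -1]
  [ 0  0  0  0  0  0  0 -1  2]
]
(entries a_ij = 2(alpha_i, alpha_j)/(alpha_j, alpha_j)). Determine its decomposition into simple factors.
The diagram associated to this matrix has two connected components: the simple roots {alpha_1, alpha_2, alpha_5, alpha_6, alpha_7} form a chain of 5 nodes with a double edge at one end; the terminal node there is the unique short simple root (B_5), and {alpha_3, alpha_4, alpha_8, alpha_9} form a chain of 4 nodes with a double edge between the middle two (F_4). A semisimple Lie algebra decomposes uniquely as the direct sum of simple ideals, one per connected component of its Dynkin diagram, so g ≅ B_5 ⊕ F_4 (dimension 55 + 52 = 107).

B_5 ⊕ F_4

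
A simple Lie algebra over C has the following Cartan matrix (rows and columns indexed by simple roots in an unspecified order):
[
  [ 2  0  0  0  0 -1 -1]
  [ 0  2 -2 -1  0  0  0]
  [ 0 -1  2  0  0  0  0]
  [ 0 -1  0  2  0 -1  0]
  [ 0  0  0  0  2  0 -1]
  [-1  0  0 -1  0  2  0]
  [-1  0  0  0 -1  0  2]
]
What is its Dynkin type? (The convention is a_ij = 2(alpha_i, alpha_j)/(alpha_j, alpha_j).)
The matrix has rank 7 with 2's on the diagonal. Reading the off-diagonal entries as Dynkin edges (a single edge where a_ij = a_ji = -1; a double or triple edge where a_ij * a_ji = 2 or 3), the diagram is a chain of 7 nodes with a double edge at one end; the terminal node there is the unique short simple root (B_7). One simple-root ordering that puts it in standard form is (alpha_5, alpha_7, alpha_1, alpha_6, alpha_4, alpha_2, alpha_3). So the algebra is type B_7, i.e. so(15).

B_7 (so(15))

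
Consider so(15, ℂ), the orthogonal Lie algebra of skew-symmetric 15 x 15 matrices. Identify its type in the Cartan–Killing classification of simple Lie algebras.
B_7

This is so(15) with 15 odd, which has dimension 15(15-1)/2 = 105 and rank (15-1)/2 = 7. In the classification of classical Lie algebras, the orthogonal algebra so(2n+1) in an odd number of variables has type B_n; here n = 7, so the Dynkin diagram is a chain of 7 nodes with a double edge at one end; the terminal node there is the unique short simple root (B_7). Hence the type is B_7.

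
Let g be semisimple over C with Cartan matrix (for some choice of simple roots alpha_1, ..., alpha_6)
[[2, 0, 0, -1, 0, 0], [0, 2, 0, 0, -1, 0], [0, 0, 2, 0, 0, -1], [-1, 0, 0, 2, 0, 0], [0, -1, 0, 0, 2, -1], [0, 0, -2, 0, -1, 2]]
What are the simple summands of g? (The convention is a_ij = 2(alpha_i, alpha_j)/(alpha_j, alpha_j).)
The diagram associated to this matrix has two connected components: the simple roots {alpha_1, alpha_4} form a chain of 2 nodes with single edges (A_2), and {alpha_2, alpha_3, alpha_5, alpha_6} form a chain of 4 nodes with a double edge at one end; the terminal node there is the unique short simple root (B_4). A semisimple Lie algebra decomposes uniquely as the direct sum of simple ideals, one per connected component of its Dynkin diagram, so g ≅ A_2 ⊕ B_4 (dimension 8 + 36 = 44).

A2 + B4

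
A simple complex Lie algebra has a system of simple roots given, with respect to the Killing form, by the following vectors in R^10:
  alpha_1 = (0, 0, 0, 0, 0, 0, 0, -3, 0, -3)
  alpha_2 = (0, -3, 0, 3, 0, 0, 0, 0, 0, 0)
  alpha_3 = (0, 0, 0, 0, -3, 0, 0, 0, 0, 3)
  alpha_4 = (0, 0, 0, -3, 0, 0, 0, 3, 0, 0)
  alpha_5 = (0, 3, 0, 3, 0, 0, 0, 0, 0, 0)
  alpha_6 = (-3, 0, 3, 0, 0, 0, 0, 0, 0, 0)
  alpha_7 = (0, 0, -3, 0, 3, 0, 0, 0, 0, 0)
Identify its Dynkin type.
D7

Compute the Cartan integers a_ij = 2(alpha_i, alpha_j)/(alpha_j, alpha_j); the resulting 7x7 Cartan matrix is
[[2, 0, -1, -1, 0, 0, 0], [0, 2, 0, -1, 0, 0, 0], [-1, 0, 2, 0, 0, 0, -1], [-1, -1, 0, 2, -1, 0, 0], [0, 0, 0, -1, 2, 0, 0], [0, 0, 0, 0, 0, 2, -1], [0, 0, -1, 0, 0, -1, 2]].
All simple roots have the same length, so the diagram is simply laced. The associated Dynkin diagram is a chain of 5 nodes with a fork of two nodes at one end (D_7), so the type is D_7 (the algebra so(14)).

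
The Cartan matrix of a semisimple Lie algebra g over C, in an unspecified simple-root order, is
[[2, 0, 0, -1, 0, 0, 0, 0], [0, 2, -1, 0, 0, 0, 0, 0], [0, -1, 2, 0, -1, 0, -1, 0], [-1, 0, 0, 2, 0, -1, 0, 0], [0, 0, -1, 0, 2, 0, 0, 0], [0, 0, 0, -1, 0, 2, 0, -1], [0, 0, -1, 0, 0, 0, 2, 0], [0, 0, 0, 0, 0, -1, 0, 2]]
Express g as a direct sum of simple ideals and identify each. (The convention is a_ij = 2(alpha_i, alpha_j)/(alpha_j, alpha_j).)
A4 + D4

The diagram associated to this matrix has two connected components: the simple roots {alpha_1, alpha_4, alpha_6, alpha_8} form a chain of 4 nodes with single edges (A_4), and {alpha_2, alpha_3, alpha_5, alpha_7} form a chain of 2 nodes with a fork of two nodes at one end (D_4). A semisimple Lie algebra decomposes uniquely as the direct sum of simple ideals, one per connected component of its Dynkin diagram, so g ≅ A_4 ⊕ D_4 (dimension 24 + 28 = 52).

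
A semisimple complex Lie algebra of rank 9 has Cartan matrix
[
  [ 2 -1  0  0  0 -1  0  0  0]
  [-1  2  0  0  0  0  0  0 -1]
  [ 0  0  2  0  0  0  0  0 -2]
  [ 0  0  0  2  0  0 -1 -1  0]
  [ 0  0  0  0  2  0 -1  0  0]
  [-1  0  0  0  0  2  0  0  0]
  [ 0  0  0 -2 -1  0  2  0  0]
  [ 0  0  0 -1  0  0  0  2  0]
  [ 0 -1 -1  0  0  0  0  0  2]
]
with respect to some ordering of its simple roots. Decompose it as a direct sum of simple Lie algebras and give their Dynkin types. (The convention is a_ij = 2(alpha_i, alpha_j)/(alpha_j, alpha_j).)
The diagram associated to this matrix has two connected components: the simple roots {alpha_1, alpha_2, alpha_3, alpha_6, alpha_9} form a chain of 5 nodes with a double edge at one end; the terminal node there is the unique long simple root (C_5), and {alpha_4, alpha_5, alpha_7, alpha_8} form a chain of 4 nodes with a double edge between the middle two (F_4). A semisimple Lie algebra decomposes uniquely as the direct sum of simple ideals, one per connected component of its Dynkin diagram, so g ≅ C_5 ⊕ F_4 (dimension 55 + 52 = 107).

C_5 + F_4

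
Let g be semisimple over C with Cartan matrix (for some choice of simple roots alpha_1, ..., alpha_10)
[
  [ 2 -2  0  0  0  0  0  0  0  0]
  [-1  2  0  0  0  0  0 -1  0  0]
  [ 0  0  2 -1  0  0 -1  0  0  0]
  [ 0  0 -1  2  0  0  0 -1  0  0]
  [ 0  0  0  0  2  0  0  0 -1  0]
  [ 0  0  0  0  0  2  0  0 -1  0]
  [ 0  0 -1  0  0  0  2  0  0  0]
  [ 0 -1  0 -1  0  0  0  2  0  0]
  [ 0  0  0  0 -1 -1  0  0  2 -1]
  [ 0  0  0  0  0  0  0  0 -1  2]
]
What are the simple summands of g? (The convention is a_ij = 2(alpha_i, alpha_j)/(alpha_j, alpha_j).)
C_6 (sp(12)) + D_4 (so(8))

The diagram associated to this matrix has two connected components: the simple roots {alpha_1, alpha_2, alpha_3, alpha_4, alpha_7, alpha_8} form a chain of 6 nodes with a double edge at one end; the terminal node there is the unique long simple root (C_6), and {alpha_5, alpha_6, alpha_9, alpha_10} form a chain of 2 nodes with a fork of two nodes at one end (D_4). A semisimple Lie algebra decomposes uniquely as the direct sum of simple ideals, one per connected component of its Dynkin diagram, so g ≅ C_6 ⊕ D_4 (dimension 78 + 28 = 106).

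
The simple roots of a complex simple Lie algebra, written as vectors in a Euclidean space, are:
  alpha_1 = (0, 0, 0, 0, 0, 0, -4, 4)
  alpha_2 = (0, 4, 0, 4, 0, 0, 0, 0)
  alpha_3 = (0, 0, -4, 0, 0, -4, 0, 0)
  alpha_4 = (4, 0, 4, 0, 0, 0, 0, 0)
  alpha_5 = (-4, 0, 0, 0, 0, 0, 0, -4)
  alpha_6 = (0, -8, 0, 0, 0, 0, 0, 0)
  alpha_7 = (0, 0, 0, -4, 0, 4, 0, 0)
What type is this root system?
C7

Compute the Cartan integers a_ij = 2(alpha_i, alpha_j)/(alpha_j, alpha_j); the resulting 7x7 Cartan matrix is
[[2, 0, 0, 0, -1, 0, 0], [0, 2, 0, 0, 0, -1, -1], [0, 0, 2, -1, 0, 0, -1], [0, 0, -1, 2, -1, 0, 0], [-1, 0, 0, -1, 2, 0, 0], [0, -2, 0, 0, 0, 2, 0], [0, -1, -1, 0, 0, 0, 2]].
The roots have two lengths (squared-length ratio 2:1); the short ones are alpha_{1,2,3,4,5,7}. The associated Dynkin diagram is a chain of 7 nodes with a double edge at one end; the terminal node there is the unique long simple root (C_7), so the type is C_7 (the algebra sp(14)).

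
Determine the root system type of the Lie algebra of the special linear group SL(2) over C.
This is sl(2), which has dimension 2^2 - 1 = 3 and rank 2 - 1 = 1 (a Cartan subalgebra is the diagonal traceless matrices). In the classification of classical Lie algebras, the special linear algebra sl(n+1) has type A_n; here n = 1, so the Dynkin diagram is a chain of 1 nodes with single edges (A_1). Hence the type is A_1.

A_1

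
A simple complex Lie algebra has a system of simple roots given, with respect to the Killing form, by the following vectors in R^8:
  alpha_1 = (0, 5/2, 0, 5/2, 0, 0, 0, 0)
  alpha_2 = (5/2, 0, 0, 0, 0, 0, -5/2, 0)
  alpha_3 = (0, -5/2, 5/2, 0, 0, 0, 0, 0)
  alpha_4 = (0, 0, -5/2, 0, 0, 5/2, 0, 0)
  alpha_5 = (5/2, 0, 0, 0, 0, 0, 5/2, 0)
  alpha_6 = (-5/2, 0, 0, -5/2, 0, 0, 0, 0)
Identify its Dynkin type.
D_6 (so(12))

Compute the Cartan integers a_ij = 2(alpha_i, alpha_j)/(alpha_j, alpha_j); the resulting 6x6 Cartan matrix is
[[2, 0, -1, 0, 0, -1], [0, 2, 0, 0, 0, -1], [-1, 0, 2, -1, 0, 0], [0, 0, -1, 2, 0, 0], [0, 0, 0, 0, 2, -1], [-1, -1, 0, 0, -1, 2]].
All simple roots have the same length, so the diagram is simply laced. The associated Dynkin diagram is a chain of 4 nodes with a fork of two nodes at one end (D_6), so the type is D_6 (the algebra so(12)).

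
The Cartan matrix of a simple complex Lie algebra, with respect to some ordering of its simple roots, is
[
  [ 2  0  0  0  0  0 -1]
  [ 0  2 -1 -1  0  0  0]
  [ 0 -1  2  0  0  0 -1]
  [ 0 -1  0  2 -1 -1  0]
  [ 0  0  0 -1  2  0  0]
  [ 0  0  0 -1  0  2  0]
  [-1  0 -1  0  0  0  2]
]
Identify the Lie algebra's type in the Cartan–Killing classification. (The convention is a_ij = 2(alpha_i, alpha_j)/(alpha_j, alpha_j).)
The matrix has rank 7 with 2's on the diagonal. Reading the off-diagonal entries as Dynkin edges (a single edge where a_ij = a_ji = -1; a double or triple edge where a_ij * a_ji = 2 or 3), the diagram is a chain of 5 nodes with a fork of two nodes at one end (D_7). One simple-root ordering that puts it in standard form is (alpha_1, alpha_7, alpha_3, alpha_2, alpha_4, alpha_5, alpha_6). So the algebra is type D_7, i.e. so(14).

D_7 (so(14))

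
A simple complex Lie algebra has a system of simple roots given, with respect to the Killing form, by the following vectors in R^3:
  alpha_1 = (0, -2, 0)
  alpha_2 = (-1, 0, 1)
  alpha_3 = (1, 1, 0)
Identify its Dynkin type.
C3

Compute the Cartan integers a_ij = 2(alpha_i, alpha_j)/(alpha_j, alpha_j); the resulting 3x3 Cartan matrix is
[[2, 0, -2], [0, 2, -1], [-1, -1, 2]].
The roots have two lengths (squared-length ratio 2:1); the short ones are alpha_{2,3}. The associated Dynkin diagram is a chain of 3 nodes with a double edge at one end; the terminal node there is the unique long simple root (C_3), so the type is C_3 (the algebra sp(6)).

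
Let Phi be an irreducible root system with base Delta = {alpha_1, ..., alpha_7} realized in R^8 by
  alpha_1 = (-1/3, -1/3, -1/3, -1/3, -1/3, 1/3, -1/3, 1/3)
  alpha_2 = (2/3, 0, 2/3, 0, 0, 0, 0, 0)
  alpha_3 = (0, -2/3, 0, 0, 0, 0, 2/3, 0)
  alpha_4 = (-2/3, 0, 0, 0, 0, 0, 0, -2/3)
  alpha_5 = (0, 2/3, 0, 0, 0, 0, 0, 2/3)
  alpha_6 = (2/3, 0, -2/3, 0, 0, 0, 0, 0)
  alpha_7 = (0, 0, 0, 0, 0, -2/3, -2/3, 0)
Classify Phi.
Compute the Cartan integers a_ij = 2(alpha_i, alpha_j)/(alpha_j, alpha_j); the resulting 7x7 Cartan matrix is
[[2, -1, 0, 0, 0, 0, 0], [-1, 2, 0, -1, 0, 0, 0], [0, 0, 2, 0, -1, 0, -1], [0, -1, 0, 2, -1, -1, 0], [0, 0, -1, -1, 2, 0, 0], [0, 0, 0, -1, 0, 2, 0], [0, 0, -1, 0, 0, 0, 2]].
All simple roots have the same length, so the diagram is simply laced. The associated Dynkin diagram is a chain of 6 nodes with one extra node attached to the third node from one end (E_7), so the type is E_7.

E7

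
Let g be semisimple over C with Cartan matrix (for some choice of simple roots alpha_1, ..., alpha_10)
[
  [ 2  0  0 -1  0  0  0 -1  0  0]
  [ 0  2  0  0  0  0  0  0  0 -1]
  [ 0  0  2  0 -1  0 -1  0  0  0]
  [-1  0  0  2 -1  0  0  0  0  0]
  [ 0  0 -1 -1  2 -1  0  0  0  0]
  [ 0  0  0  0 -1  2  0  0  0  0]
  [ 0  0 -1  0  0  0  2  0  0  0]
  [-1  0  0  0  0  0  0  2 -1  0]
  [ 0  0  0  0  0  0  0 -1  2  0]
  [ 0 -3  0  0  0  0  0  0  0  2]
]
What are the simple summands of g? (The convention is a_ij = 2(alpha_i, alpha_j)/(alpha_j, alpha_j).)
E8 ⊕ G2

The diagram associated to this matrix has two connected components: the simple roots {alpha_1, alpha_3, alpha_4, alpha_5, alpha_6, alpha_7, alpha_8, alpha_9} form a chain of 7 nodes with one extra node attached to the third node from one end (E_8), and {alpha_2, alpha_10} form two nodes joined by a triple edge (G_2). A semisimple Lie algebra decomposes uniquely as the direct sum of simple ideals, one per connected component of its Dynkin diagram, so g ≅ E_8 ⊕ G_2 (dimension 248 + 14 = 262).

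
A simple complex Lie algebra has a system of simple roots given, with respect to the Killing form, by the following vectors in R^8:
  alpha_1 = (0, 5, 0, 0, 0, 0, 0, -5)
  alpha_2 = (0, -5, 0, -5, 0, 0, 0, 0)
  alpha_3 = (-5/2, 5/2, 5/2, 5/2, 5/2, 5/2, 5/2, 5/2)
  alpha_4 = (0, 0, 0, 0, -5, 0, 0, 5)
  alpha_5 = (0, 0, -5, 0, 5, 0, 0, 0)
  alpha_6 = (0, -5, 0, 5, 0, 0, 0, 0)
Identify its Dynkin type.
Compute the Cartan integers a_ij = 2(alpha_i, alpha_j)/(alpha_j, alpha_j); the resulting 6x6 Cartan matrix is
[[2, -1, 0, -1, 0, -1], [-1, 2, -1, 0, 0, 0], [0, -1, 2, 0, 0, 0], [-1, 0, 0, 2, -1, 0], [0, 0, 0, -1, 2, 0], [-1, 0, 0, 0, 0, 2]].
All simple roots have the same length, so the diagram is simply laced. The associated Dynkin diagram is a chain of 5 nodes with one extra node attached to the third node from one end (E_6), so the type is E_6.

type E_6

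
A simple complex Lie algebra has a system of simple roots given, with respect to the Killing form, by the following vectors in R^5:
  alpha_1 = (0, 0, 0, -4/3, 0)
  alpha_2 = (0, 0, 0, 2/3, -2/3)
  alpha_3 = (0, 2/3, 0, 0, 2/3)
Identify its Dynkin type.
Compute the Cartan integers a_ij = 2(alpha_i, alpha_j)/(alpha_j, alpha_j); the resulting 3x3 Cartan matrix is
[[2, -2, 0], [-1, 2, -1], [0, -1, 2]].
The roots have two lengths (squared-length ratio 2:1); the short ones are alpha_{2,3}. The associated Dynkin diagram is a chain of 3 nodes with a double edge at one end; the terminal node there is the unique long simple root (C_3), so the type is C_3 (the algebra sp(6)).

C3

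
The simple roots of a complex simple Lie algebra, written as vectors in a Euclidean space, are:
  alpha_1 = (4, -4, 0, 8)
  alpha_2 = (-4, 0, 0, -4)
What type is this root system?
Compute the Cartan integers a_ij = 2(alpha_i, alpha_j)/(alpha_j, alpha_j); the resulting 2x2 Cartan matrix is
[[2, -3], [-1, 2]].
The roots have two lengths (squared-length ratio 3:1); the short ones are alpha_{2}. The associated Dynkin diagram is two nodes joined by a triple edge (G_2), so the type is G_2.

G2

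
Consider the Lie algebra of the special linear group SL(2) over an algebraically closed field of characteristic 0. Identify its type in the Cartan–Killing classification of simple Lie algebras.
This is sl(2), which has dimension 2^2 - 1 = 3 and rank 2 - 1 = 1 (a Cartan subalgebra is the diagonal traceless matrices). In the classification of classical Lie algebras, the special linear algebra sl(n+1) has type A_n; here n = 1, so the Dynkin diagram is a chain of 1 nodes with single edges (A_1). Hence the type is A_1.

type A_1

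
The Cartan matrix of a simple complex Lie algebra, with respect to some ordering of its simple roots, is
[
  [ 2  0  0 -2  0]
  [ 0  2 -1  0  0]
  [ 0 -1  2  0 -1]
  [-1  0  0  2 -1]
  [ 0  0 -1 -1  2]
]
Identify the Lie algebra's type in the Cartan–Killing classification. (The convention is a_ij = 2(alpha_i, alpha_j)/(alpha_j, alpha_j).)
The matrix has rank 5 with 2's on the diagonal. Reading the off-diagonal entries as Dynkin edges (a single edge where a_ij = a_ji = -1; a double or triple edge where a_ij * a_ji = 2 or 3), the diagram is a chain of 5 nodes with a double edge at one end; the terminal node there is the unique long simple root (C_5). One simple-root ordering that puts it in standard form is (alpha_2, alpha_3, alpha_5, alpha_4, alpha_1). So the algebra is type C_5, i.e. sp(10).

C5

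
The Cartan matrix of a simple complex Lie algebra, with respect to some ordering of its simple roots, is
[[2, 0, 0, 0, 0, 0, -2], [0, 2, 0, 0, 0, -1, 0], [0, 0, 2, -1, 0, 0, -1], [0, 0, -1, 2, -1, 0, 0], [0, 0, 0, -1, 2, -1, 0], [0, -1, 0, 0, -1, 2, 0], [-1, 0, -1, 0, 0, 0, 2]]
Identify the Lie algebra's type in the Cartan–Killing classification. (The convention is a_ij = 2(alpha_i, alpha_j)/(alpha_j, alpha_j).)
The matrix has rank 7 with 2's on the diagonal. Reading the off-diagonal entries as Dynkin edges (a single edge where a_ij = a_ji = -1; a double or triple edge where a_ij * a_ji = 2 or 3), the diagram is a chain of 7 nodes with a double edge at one end; the terminal node there is the unique long simple root (C_7). One simple-root ordering that puts it in standard form is (alpha_2, alpha_6, alpha_5, alpha_4, alpha_3, alpha_7, alpha_1). So the algebra is type C_7, i.e. sp(14).

C_7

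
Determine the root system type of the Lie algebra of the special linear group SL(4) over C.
This is sl(4), which has dimension 4^2 - 1 = 15 and rank 4 - 1 = 3 (a Cartan subalgebra is the diagonal traceless matrices). In the classification of classical Lie algebras, the special linear algebra sl(n+1) has type A_n; here n = 3, so the Dynkin diagram is a chain of 3 nodes with single edges (A_3). Hence the type is A_3.

type A_3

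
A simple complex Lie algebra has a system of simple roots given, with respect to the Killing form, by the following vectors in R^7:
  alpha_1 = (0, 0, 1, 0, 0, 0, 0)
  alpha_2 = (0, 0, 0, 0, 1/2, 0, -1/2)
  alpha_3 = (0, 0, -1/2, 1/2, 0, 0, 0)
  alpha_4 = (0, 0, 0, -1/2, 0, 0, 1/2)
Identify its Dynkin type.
Compute the Cartan integers a_ij = 2(alpha_i, alpha_j)/(alpha_j, alpha_j); the resulting 4x4 Cartan matrix is
[[2, 0, -2, 0], [0, 2, 0, -1], [-1, 0, 2, -1], [0, -1, -1, 2]].
The roots have two lengths (squared-length ratio 2:1); the short ones are alpha_{2,3,4}. The associated Dynkin diagram is a chain of 4 nodes with a double edge at one end; the terminal node there is the unique long simple root (C_4), so the type is C_4 (the algebra sp(8)).

C_4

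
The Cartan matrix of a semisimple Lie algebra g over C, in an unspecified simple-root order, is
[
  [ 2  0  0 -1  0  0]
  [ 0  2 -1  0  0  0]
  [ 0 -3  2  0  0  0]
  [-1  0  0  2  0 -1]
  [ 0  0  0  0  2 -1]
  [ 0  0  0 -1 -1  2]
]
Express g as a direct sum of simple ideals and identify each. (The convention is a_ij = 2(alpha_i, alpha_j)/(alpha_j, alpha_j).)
The diagram associated to this matrix has two connected components: the simple roots {alpha_1, alpha_4, alpha_5, alpha_6} form a chain of 4 nodes with single edges (A_4), and {alpha_2, alpha_3} form two nodes joined by a triple edge (G_2). A semisimple Lie algebra decomposes uniquely as the direct sum of simple ideals, one per connected component of its Dynkin diagram, so g ≅ A_4 ⊕ G_2 (dimension 24 + 14 = 38).

type A_4 + type G_2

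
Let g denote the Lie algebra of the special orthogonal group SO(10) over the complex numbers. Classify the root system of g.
D_5 (so(10))

This is so(10) with 10 even, which has dimension 10(10-1)/2 = 45 and rank 10/2 = 5. In the classification of classical Lie algebras, the orthogonal algebra so(2n) in an even number of variables has type D_n; here n = 5, so the Dynkin diagram is a chain of 3 nodes with a fork of two nodes at one end (D_5). Hence the type is D_5.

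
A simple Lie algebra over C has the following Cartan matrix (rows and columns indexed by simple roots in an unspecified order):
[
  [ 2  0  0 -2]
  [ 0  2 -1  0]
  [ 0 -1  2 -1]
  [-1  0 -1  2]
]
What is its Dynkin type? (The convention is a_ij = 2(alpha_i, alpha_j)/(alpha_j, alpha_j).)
C_4

The matrix has rank 4 with 2's on the diagonal. Reading the off-diagonal entries as Dynkin edges (a single edge where a_ij = a_ji = -1; a double or triple edge where a_ij * a_ji = 2 or 3), the diagram is a chain of 4 nodes with a double edge at one end; the terminal node there is the unique long simple root (C_4). One simple-root ordering that puts it in standard form is (alpha_2, alpha_3, alpha_4, alpha_1). So the algebra is type C_4, i.e. sp(8).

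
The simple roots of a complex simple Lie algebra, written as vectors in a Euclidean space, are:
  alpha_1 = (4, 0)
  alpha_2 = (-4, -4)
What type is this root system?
Compute the Cartan integers a_ij = 2(alpha_i, alpha_j)/(alpha_j, alpha_j); the resulting 2x2 Cartan matrix is
[[2, -1], [-2, 2]].
The roots have two lengths (squared-length ratio 2:1); the short ones are alpha_{1}. The associated Dynkin diagram is a chain of 2 nodes with a double edge at one end; the terminal node there is the unique short simple root (B_2), so the type is B_2 (the algebra so(5)).

B2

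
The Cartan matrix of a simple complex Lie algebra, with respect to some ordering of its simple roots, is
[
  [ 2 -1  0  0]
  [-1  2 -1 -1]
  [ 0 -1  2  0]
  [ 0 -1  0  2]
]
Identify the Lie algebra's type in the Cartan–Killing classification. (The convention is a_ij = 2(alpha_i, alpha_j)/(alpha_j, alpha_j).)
The matrix has rank 4 with 2's on the diagonal. Reading the off-diagonal entries as Dynkin edges (a single edge where a_ij = a_ji = -1; a double or triple edge where a_ij * a_ji = 2 or 3), the diagram is a chain of 2 nodes with a fork of two nodes at one end (D_4). One simple-root ordering that puts it in standard form is (alpha_4, alpha_2, alpha_3, alpha_1). So the algebra is type D_4, i.e. so(8).

type D_4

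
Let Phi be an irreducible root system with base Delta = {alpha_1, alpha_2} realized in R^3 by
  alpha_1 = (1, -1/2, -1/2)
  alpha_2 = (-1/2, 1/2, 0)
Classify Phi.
G_2

Compute the Cartan integers a_ij = 2(alpha_i, alpha_j)/(alpha_j, alpha_j); the resulting 2x2 Cartan matrix is
[[2, -3], [-1, 2]].
The roots have two lengths (squared-length ratio 3:1); the short ones are alpha_{2}. The associated Dynkin diagram is two nodes joined by a triple edge (G_2), so the type is G_2.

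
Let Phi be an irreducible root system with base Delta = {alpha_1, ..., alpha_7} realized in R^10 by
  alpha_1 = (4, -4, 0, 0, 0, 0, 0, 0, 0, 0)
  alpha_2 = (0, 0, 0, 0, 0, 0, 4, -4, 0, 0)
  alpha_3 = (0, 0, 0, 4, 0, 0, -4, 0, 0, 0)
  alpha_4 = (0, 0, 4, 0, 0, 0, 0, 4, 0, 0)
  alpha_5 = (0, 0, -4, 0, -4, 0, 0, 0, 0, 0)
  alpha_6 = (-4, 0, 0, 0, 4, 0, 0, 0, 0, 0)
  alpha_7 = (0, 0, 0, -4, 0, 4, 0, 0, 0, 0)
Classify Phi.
Compute the Cartan integers a_ij = 2(alpha_i, alpha_j)/(alpha_j, alpha_j); the resulting 7x7 Cartan matrix is
[[2, 0, 0, 0, 0, -1, 0], [0, 2, -1, -1, 0, 0, 0], [0, -1, 2, 0, 0, 0, -1], [0, -1, 0, 2, -1, 0, 0], [0, 0, 0, -1, 2, -1, 0], [-1, 0, 0, 0, -1, 2, 0], [0, 0, -1, 0, 0, 0, 2]].
All simple roots have the same length, so the diagram is simply laced. The associated Dynkin diagram is a chain of 7 nodes with single edges (A_7), so the type is A_7 (the algebra sl(8)).

A7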